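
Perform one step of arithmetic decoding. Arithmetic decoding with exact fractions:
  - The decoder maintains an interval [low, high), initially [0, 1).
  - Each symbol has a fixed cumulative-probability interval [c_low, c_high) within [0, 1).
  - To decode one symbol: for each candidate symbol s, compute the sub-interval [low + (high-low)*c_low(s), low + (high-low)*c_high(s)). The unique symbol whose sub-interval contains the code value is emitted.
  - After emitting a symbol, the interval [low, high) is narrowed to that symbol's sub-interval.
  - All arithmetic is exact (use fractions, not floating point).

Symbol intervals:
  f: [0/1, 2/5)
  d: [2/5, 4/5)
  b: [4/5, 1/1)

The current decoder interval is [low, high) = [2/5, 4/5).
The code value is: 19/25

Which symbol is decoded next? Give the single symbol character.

Answer: b

Derivation:
Interval width = high − low = 4/5 − 2/5 = 2/5
Scaled code = (code − low) / width = (19/25 − 2/5) / 2/5 = 9/10
  f: [0/1, 2/5) 
  d: [2/5, 4/5) 
  b: [4/5, 1/1) ← scaled code falls here ✓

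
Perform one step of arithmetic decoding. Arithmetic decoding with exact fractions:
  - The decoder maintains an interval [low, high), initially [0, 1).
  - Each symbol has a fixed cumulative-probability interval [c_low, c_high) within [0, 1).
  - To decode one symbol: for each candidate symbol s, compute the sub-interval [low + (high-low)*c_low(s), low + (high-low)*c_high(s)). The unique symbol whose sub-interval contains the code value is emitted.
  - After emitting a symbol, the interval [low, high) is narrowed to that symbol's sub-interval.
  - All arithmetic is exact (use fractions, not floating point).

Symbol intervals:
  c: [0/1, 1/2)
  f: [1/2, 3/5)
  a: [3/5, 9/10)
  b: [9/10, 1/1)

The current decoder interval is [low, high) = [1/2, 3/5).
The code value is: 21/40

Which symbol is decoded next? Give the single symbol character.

Interval width = high − low = 3/5 − 1/2 = 1/10
Scaled code = (code − low) / width = (21/40 − 1/2) / 1/10 = 1/4
  c: [0/1, 1/2) ← scaled code falls here ✓
  f: [1/2, 3/5) 
  a: [3/5, 9/10) 
  b: [9/10, 1/1) 

Answer: c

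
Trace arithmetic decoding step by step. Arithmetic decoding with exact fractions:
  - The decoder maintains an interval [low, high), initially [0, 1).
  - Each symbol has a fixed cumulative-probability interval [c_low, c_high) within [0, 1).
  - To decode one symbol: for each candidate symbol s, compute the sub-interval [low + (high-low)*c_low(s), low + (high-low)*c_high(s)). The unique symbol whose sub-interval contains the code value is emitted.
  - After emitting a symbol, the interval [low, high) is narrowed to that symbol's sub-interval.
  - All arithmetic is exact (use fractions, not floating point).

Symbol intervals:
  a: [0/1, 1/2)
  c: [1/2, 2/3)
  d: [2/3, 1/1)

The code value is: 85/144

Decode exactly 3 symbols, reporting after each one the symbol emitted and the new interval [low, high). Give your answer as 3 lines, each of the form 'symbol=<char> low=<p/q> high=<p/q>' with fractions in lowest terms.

Step 1: interval [0/1, 1/1), width = 1/1 - 0/1 = 1/1
  'a': [0/1 + 1/1*0/1, 0/1 + 1/1*1/2) = [0/1, 1/2)
  'c': [0/1 + 1/1*1/2, 0/1 + 1/1*2/3) = [1/2, 2/3) <- contains code 85/144
  'd': [0/1 + 1/1*2/3, 0/1 + 1/1*1/1) = [2/3, 1/1)
  emit 'c', narrow to [1/2, 2/3)
Step 2: interval [1/2, 2/3), width = 2/3 - 1/2 = 1/6
  'a': [1/2 + 1/6*0/1, 1/2 + 1/6*1/2) = [1/2, 7/12)
  'c': [1/2 + 1/6*1/2, 1/2 + 1/6*2/3) = [7/12, 11/18) <- contains code 85/144
  'd': [1/2 + 1/6*2/3, 1/2 + 1/6*1/1) = [11/18, 2/3)
  emit 'c', narrow to [7/12, 11/18)
Step 3: interval [7/12, 11/18), width = 11/18 - 7/12 = 1/36
  'a': [7/12 + 1/36*0/1, 7/12 + 1/36*1/2) = [7/12, 43/72) <- contains code 85/144
  'c': [7/12 + 1/36*1/2, 7/12 + 1/36*2/3) = [43/72, 65/108)
  'd': [7/12 + 1/36*2/3, 7/12 + 1/36*1/1) = [65/108, 11/18)
  emit 'a', narrow to [7/12, 43/72)

Answer: symbol=c low=1/2 high=2/3
symbol=c low=7/12 high=11/18
symbol=a low=7/12 high=43/72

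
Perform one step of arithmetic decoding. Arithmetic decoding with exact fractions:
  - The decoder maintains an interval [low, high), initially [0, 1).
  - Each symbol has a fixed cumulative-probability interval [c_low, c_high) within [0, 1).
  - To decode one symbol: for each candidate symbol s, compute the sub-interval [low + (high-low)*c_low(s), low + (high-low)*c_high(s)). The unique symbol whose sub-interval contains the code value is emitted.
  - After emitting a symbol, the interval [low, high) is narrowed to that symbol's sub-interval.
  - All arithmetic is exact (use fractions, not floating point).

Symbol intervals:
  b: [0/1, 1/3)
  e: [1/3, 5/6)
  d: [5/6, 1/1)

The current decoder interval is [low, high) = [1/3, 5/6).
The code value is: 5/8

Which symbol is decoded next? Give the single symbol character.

Interval width = high − low = 5/6 − 1/3 = 1/2
Scaled code = (code − low) / width = (5/8 − 1/3) / 1/2 = 7/12
  b: [0/1, 1/3) 
  e: [1/3, 5/6) ← scaled code falls here ✓
  d: [5/6, 1/1) 

Answer: e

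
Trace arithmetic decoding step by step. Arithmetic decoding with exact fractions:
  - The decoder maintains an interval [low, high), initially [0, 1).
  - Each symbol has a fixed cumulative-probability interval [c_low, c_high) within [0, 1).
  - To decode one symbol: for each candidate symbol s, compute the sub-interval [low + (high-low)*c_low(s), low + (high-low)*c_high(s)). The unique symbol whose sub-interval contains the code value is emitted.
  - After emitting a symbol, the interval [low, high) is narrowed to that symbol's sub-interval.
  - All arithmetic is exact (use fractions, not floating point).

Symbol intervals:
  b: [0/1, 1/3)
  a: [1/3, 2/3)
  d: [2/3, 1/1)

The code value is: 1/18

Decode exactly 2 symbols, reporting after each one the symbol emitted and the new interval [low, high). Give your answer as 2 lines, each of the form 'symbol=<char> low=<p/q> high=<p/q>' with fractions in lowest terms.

Answer: symbol=b low=0/1 high=1/3
symbol=b low=0/1 high=1/9

Derivation:
Step 1: interval [0/1, 1/1), width = 1/1 - 0/1 = 1/1
  'b': [0/1 + 1/1*0/1, 0/1 + 1/1*1/3) = [0/1, 1/3) <- contains code 1/18
  'a': [0/1 + 1/1*1/3, 0/1 + 1/1*2/3) = [1/3, 2/3)
  'd': [0/1 + 1/1*2/3, 0/1 + 1/1*1/1) = [2/3, 1/1)
  emit 'b', narrow to [0/1, 1/3)
Step 2: interval [0/1, 1/3), width = 1/3 - 0/1 = 1/3
  'b': [0/1 + 1/3*0/1, 0/1 + 1/3*1/3) = [0/1, 1/9) <- contains code 1/18
  'a': [0/1 + 1/3*1/3, 0/1 + 1/3*2/3) = [1/9, 2/9)
  'd': [0/1 + 1/3*2/3, 0/1 + 1/3*1/1) = [2/9, 1/3)
  emit 'b', narrow to [0/1, 1/9)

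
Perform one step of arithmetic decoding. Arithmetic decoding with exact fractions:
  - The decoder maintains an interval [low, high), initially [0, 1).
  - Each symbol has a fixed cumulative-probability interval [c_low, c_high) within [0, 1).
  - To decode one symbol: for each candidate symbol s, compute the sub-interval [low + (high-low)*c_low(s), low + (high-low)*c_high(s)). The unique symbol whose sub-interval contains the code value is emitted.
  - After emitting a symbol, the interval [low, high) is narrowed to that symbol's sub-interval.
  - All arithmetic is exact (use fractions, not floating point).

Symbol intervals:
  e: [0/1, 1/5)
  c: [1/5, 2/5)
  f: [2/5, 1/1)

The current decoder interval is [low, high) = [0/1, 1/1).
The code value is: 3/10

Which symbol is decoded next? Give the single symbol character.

Answer: c

Derivation:
Interval width = high − low = 1/1 − 0/1 = 1/1
Scaled code = (code − low) / width = (3/10 − 0/1) / 1/1 = 3/10
  e: [0/1, 1/5) 
  c: [1/5, 2/5) ← scaled code falls here ✓
  f: [2/5, 1/1) 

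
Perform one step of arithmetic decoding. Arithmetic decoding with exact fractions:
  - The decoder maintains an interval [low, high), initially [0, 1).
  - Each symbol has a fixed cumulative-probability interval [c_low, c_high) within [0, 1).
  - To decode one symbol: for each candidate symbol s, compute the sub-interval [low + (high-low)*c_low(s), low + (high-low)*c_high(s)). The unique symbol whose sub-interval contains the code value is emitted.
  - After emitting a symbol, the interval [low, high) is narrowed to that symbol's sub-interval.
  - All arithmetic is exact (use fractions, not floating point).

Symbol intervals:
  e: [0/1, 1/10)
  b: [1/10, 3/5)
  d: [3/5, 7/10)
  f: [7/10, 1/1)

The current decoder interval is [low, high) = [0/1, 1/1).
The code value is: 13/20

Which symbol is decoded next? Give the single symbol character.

Interval width = high − low = 1/1 − 0/1 = 1/1
Scaled code = (code − low) / width = (13/20 − 0/1) / 1/1 = 13/20
  e: [0/1, 1/10) 
  b: [1/10, 3/5) 
  d: [3/5, 7/10) ← scaled code falls here ✓
  f: [7/10, 1/1) 

Answer: d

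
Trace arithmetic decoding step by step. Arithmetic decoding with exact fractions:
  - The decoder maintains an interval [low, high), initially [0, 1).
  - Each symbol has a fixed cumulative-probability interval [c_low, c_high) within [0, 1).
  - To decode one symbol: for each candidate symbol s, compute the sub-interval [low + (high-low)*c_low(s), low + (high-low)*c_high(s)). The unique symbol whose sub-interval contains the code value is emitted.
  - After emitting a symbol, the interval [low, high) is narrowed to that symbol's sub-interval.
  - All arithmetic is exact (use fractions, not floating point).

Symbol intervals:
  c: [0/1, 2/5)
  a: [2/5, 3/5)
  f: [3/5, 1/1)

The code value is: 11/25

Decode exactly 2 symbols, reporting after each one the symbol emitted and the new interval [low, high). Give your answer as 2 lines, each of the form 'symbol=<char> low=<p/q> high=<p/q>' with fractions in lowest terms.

Answer: symbol=a low=2/5 high=3/5
symbol=c low=2/5 high=12/25

Derivation:
Step 1: interval [0/1, 1/1), width = 1/1 - 0/1 = 1/1
  'c': [0/1 + 1/1*0/1, 0/1 + 1/1*2/5) = [0/1, 2/5)
  'a': [0/1 + 1/1*2/5, 0/1 + 1/1*3/5) = [2/5, 3/5) <- contains code 11/25
  'f': [0/1 + 1/1*3/5, 0/1 + 1/1*1/1) = [3/5, 1/1)
  emit 'a', narrow to [2/5, 3/5)
Step 2: interval [2/5, 3/5), width = 3/5 - 2/5 = 1/5
  'c': [2/5 + 1/5*0/1, 2/5 + 1/5*2/5) = [2/5, 12/25) <- contains code 11/25
  'a': [2/5 + 1/5*2/5, 2/5 + 1/5*3/5) = [12/25, 13/25)
  'f': [2/5 + 1/5*3/5, 2/5 + 1/5*1/1) = [13/25, 3/5)
  emit 'c', narrow to [2/5, 12/25)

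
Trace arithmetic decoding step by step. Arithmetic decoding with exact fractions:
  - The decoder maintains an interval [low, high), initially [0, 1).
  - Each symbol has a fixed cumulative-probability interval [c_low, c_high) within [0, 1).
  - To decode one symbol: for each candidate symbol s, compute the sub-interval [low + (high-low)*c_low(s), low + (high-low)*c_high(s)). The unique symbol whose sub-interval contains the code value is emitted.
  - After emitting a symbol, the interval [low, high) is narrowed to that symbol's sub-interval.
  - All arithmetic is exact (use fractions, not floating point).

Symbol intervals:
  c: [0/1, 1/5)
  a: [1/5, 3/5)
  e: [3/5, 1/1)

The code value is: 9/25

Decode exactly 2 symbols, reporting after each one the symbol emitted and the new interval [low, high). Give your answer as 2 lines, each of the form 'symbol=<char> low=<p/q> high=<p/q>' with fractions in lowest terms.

Answer: symbol=a low=1/5 high=3/5
symbol=a low=7/25 high=11/25

Derivation:
Step 1: interval [0/1, 1/1), width = 1/1 - 0/1 = 1/1
  'c': [0/1 + 1/1*0/1, 0/1 + 1/1*1/5) = [0/1, 1/5)
  'a': [0/1 + 1/1*1/5, 0/1 + 1/1*3/5) = [1/5, 3/5) <- contains code 9/25
  'e': [0/1 + 1/1*3/5, 0/1 + 1/1*1/1) = [3/5, 1/1)
  emit 'a', narrow to [1/5, 3/5)
Step 2: interval [1/5, 3/5), width = 3/5 - 1/5 = 2/5
  'c': [1/5 + 2/5*0/1, 1/5 + 2/5*1/5) = [1/5, 7/25)
  'a': [1/5 + 2/5*1/5, 1/5 + 2/5*3/5) = [7/25, 11/25) <- contains code 9/25
  'e': [1/5 + 2/5*3/5, 1/5 + 2/5*1/1) = [11/25, 3/5)
  emit 'a', narrow to [7/25, 11/25)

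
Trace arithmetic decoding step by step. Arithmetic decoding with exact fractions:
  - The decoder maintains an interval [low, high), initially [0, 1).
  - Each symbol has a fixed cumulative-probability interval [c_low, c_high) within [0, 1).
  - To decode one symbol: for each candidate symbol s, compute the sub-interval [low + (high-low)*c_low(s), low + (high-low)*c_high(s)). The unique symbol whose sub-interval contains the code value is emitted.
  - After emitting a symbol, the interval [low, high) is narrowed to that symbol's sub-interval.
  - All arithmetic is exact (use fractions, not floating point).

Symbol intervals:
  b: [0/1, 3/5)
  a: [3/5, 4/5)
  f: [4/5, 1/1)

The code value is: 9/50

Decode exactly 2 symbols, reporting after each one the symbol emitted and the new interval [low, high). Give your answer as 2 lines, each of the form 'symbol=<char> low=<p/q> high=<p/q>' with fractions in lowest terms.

Step 1: interval [0/1, 1/1), width = 1/1 - 0/1 = 1/1
  'b': [0/1 + 1/1*0/1, 0/1 + 1/1*3/5) = [0/1, 3/5) <- contains code 9/50
  'a': [0/1 + 1/1*3/5, 0/1 + 1/1*4/5) = [3/5, 4/5)
  'f': [0/1 + 1/1*4/5, 0/1 + 1/1*1/1) = [4/5, 1/1)
  emit 'b', narrow to [0/1, 3/5)
Step 2: interval [0/1, 3/5), width = 3/5 - 0/1 = 3/5
  'b': [0/1 + 3/5*0/1, 0/1 + 3/5*3/5) = [0/1, 9/25) <- contains code 9/50
  'a': [0/1 + 3/5*3/5, 0/1 + 3/5*4/5) = [9/25, 12/25)
  'f': [0/1 + 3/5*4/5, 0/1 + 3/5*1/1) = [12/25, 3/5)
  emit 'b', narrow to [0/1, 9/25)

Answer: symbol=b low=0/1 high=3/5
symbol=b low=0/1 high=9/25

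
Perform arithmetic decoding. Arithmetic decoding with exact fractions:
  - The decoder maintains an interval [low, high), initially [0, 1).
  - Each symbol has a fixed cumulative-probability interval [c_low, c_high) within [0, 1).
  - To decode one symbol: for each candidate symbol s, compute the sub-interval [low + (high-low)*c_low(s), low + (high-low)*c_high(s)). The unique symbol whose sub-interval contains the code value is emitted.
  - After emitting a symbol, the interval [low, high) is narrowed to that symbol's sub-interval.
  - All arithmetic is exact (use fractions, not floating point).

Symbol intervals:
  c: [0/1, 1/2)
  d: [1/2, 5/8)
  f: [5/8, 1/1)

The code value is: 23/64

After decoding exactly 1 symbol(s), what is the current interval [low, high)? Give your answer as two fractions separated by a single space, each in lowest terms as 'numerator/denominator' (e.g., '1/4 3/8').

Answer: 0/1 1/2

Derivation:
Step 1: interval [0/1, 1/1), width = 1/1 - 0/1 = 1/1
  'c': [0/1 + 1/1*0/1, 0/1 + 1/1*1/2) = [0/1, 1/2) <- contains code 23/64
  'd': [0/1 + 1/1*1/2, 0/1 + 1/1*5/8) = [1/2, 5/8)
  'f': [0/1 + 1/1*5/8, 0/1 + 1/1*1/1) = [5/8, 1/1)
  emit 'c', narrow to [0/1, 1/2)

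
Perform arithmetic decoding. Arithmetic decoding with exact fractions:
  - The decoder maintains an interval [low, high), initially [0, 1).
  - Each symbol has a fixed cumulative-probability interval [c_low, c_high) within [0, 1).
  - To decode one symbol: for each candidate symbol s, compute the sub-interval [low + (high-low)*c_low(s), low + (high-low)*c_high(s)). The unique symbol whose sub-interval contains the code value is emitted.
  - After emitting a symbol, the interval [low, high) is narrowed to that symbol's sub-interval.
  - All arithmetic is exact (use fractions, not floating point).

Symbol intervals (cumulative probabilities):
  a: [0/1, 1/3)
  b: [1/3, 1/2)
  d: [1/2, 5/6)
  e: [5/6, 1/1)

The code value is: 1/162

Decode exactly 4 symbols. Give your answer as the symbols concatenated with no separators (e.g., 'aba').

Step 1: interval [0/1, 1/1), width = 1/1 - 0/1 = 1/1
  'a': [0/1 + 1/1*0/1, 0/1 + 1/1*1/3) = [0/1, 1/3) <- contains code 1/162
  'b': [0/1 + 1/1*1/3, 0/1 + 1/1*1/2) = [1/3, 1/2)
  'd': [0/1 + 1/1*1/2, 0/1 + 1/1*5/6) = [1/2, 5/6)
  'e': [0/1 + 1/1*5/6, 0/1 + 1/1*1/1) = [5/6, 1/1)
  emit 'a', narrow to [0/1, 1/3)
Step 2: interval [0/1, 1/3), width = 1/3 - 0/1 = 1/3
  'a': [0/1 + 1/3*0/1, 0/1 + 1/3*1/3) = [0/1, 1/9) <- contains code 1/162
  'b': [0/1 + 1/3*1/3, 0/1 + 1/3*1/2) = [1/9, 1/6)
  'd': [0/1 + 1/3*1/2, 0/1 + 1/3*5/6) = [1/6, 5/18)
  'e': [0/1 + 1/3*5/6, 0/1 + 1/3*1/1) = [5/18, 1/3)
  emit 'a', narrow to [0/1, 1/9)
Step 3: interval [0/1, 1/9), width = 1/9 - 0/1 = 1/9
  'a': [0/1 + 1/9*0/1, 0/1 + 1/9*1/3) = [0/1, 1/27) <- contains code 1/162
  'b': [0/1 + 1/9*1/3, 0/1 + 1/9*1/2) = [1/27, 1/18)
  'd': [0/1 + 1/9*1/2, 0/1 + 1/9*5/6) = [1/18, 5/54)
  'e': [0/1 + 1/9*5/6, 0/1 + 1/9*1/1) = [5/54, 1/9)
  emit 'a', narrow to [0/1, 1/27)
Step 4: interval [0/1, 1/27), width = 1/27 - 0/1 = 1/27
  'a': [0/1 + 1/27*0/1, 0/1 + 1/27*1/3) = [0/1, 1/81) <- contains code 1/162
  'b': [0/1 + 1/27*1/3, 0/1 + 1/27*1/2) = [1/81, 1/54)
  'd': [0/1 + 1/27*1/2, 0/1 + 1/27*5/6) = [1/54, 5/162)
  'e': [0/1 + 1/27*5/6, 0/1 + 1/27*1/1) = [5/162, 1/27)
  emit 'a', narrow to [0/1, 1/81)

Answer: aaaa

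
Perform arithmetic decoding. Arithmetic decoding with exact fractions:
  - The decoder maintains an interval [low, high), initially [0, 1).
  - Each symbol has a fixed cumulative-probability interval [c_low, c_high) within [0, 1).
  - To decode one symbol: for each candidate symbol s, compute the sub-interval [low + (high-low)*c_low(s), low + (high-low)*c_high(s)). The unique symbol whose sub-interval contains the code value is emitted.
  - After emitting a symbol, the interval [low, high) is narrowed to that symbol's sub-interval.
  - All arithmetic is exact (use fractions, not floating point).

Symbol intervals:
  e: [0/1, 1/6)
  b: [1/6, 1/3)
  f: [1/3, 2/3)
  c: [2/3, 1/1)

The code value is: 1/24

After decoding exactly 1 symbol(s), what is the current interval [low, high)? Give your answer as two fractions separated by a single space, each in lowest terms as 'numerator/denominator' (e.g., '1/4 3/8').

Answer: 0/1 1/6

Derivation:
Step 1: interval [0/1, 1/1), width = 1/1 - 0/1 = 1/1
  'e': [0/1 + 1/1*0/1, 0/1 + 1/1*1/6) = [0/1, 1/6) <- contains code 1/24
  'b': [0/1 + 1/1*1/6, 0/1 + 1/1*1/3) = [1/6, 1/3)
  'f': [0/1 + 1/1*1/3, 0/1 + 1/1*2/3) = [1/3, 2/3)
  'c': [0/1 + 1/1*2/3, 0/1 + 1/1*1/1) = [2/3, 1/1)
  emit 'e', narrow to [0/1, 1/6)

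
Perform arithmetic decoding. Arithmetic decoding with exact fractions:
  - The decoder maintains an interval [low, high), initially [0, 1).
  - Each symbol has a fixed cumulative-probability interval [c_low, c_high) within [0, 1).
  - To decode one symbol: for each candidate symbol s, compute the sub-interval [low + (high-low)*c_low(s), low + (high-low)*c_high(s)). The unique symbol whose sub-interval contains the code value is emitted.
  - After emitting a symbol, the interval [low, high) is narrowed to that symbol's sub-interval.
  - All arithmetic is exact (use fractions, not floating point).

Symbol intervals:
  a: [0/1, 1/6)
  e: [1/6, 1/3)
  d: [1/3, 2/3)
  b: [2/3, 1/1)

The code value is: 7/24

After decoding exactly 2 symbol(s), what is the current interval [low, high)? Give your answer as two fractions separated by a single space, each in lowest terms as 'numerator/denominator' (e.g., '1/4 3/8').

Step 1: interval [0/1, 1/1), width = 1/1 - 0/1 = 1/1
  'a': [0/1 + 1/1*0/1, 0/1 + 1/1*1/6) = [0/1, 1/6)
  'e': [0/1 + 1/1*1/6, 0/1 + 1/1*1/3) = [1/6, 1/3) <- contains code 7/24
  'd': [0/1 + 1/1*1/3, 0/1 + 1/1*2/3) = [1/3, 2/3)
  'b': [0/1 + 1/1*2/3, 0/1 + 1/1*1/1) = [2/3, 1/1)
  emit 'e', narrow to [1/6, 1/3)
Step 2: interval [1/6, 1/3), width = 1/3 - 1/6 = 1/6
  'a': [1/6 + 1/6*0/1, 1/6 + 1/6*1/6) = [1/6, 7/36)
  'e': [1/6 + 1/6*1/6, 1/6 + 1/6*1/3) = [7/36, 2/9)
  'd': [1/6 + 1/6*1/3, 1/6 + 1/6*2/3) = [2/9, 5/18)
  'b': [1/6 + 1/6*2/3, 1/6 + 1/6*1/1) = [5/18, 1/3) <- contains code 7/24
  emit 'b', narrow to [5/18, 1/3)

Answer: 5/18 1/3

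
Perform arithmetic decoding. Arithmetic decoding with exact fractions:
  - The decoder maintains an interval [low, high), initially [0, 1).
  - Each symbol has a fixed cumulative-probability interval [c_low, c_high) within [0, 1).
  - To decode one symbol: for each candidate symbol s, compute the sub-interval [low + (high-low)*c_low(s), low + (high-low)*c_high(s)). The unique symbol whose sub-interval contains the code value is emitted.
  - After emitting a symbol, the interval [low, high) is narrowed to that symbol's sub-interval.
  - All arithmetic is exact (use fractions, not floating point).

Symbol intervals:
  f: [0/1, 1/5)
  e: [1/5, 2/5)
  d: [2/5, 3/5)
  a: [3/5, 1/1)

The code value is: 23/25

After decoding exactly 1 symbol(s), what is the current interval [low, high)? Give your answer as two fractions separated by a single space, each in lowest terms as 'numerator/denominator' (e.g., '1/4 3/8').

Answer: 3/5 1/1

Derivation:
Step 1: interval [0/1, 1/1), width = 1/1 - 0/1 = 1/1
  'f': [0/1 + 1/1*0/1, 0/1 + 1/1*1/5) = [0/1, 1/5)
  'e': [0/1 + 1/1*1/5, 0/1 + 1/1*2/5) = [1/5, 2/5)
  'd': [0/1 + 1/1*2/5, 0/1 + 1/1*3/5) = [2/5, 3/5)
  'a': [0/1 + 1/1*3/5, 0/1 + 1/1*1/1) = [3/5, 1/1) <- contains code 23/25
  emit 'a', narrow to [3/5, 1/1)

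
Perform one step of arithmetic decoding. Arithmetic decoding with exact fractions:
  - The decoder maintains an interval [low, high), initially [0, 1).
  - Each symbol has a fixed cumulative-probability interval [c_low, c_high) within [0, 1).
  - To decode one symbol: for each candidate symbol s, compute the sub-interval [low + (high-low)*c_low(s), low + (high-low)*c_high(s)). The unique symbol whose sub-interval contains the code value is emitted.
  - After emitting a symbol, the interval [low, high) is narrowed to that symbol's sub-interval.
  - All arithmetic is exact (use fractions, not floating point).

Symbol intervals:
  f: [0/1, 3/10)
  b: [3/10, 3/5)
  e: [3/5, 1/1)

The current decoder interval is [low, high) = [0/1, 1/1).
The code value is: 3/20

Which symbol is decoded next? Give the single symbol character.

Interval width = high − low = 1/1 − 0/1 = 1/1
Scaled code = (code − low) / width = (3/20 − 0/1) / 1/1 = 3/20
  f: [0/1, 3/10) ← scaled code falls here ✓
  b: [3/10, 3/5) 
  e: [3/5, 1/1) 

Answer: f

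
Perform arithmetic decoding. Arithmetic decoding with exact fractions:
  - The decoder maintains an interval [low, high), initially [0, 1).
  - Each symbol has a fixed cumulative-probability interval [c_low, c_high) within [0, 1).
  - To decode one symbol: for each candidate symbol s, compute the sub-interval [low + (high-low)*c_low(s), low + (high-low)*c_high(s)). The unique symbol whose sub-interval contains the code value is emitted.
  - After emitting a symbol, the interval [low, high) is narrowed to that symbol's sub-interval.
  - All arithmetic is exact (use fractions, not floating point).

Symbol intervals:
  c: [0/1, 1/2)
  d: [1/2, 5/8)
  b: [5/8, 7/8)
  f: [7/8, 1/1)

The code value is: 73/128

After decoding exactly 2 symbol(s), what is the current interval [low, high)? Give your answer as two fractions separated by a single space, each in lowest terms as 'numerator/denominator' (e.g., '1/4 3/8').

Step 1: interval [0/1, 1/1), width = 1/1 - 0/1 = 1/1
  'c': [0/1 + 1/1*0/1, 0/1 + 1/1*1/2) = [0/1, 1/2)
  'd': [0/1 + 1/1*1/2, 0/1 + 1/1*5/8) = [1/2, 5/8) <- contains code 73/128
  'b': [0/1 + 1/1*5/8, 0/1 + 1/1*7/8) = [5/8, 7/8)
  'f': [0/1 + 1/1*7/8, 0/1 + 1/1*1/1) = [7/8, 1/1)
  emit 'd', narrow to [1/2, 5/8)
Step 2: interval [1/2, 5/8), width = 5/8 - 1/2 = 1/8
  'c': [1/2 + 1/8*0/1, 1/2 + 1/8*1/2) = [1/2, 9/16)
  'd': [1/2 + 1/8*1/2, 1/2 + 1/8*5/8) = [9/16, 37/64) <- contains code 73/128
  'b': [1/2 + 1/8*5/8, 1/2 + 1/8*7/8) = [37/64, 39/64)
  'f': [1/2 + 1/8*7/8, 1/2 + 1/8*1/1) = [39/64, 5/8)
  emit 'd', narrow to [9/16, 37/64)

Answer: 9/16 37/64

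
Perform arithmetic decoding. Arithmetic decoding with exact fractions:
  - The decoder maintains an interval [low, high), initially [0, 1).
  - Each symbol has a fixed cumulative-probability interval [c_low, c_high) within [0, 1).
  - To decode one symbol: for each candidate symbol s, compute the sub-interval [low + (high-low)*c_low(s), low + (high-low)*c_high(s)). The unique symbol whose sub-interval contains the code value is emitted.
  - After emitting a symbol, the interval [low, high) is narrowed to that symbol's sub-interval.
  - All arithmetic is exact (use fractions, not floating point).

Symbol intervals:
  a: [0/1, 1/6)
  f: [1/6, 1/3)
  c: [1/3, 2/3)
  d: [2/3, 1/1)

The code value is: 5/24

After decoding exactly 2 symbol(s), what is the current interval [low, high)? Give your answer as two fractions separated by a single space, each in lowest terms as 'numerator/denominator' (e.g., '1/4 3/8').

Answer: 7/36 2/9

Derivation:
Step 1: interval [0/1, 1/1), width = 1/1 - 0/1 = 1/1
  'a': [0/1 + 1/1*0/1, 0/1 + 1/1*1/6) = [0/1, 1/6)
  'f': [0/1 + 1/1*1/6, 0/1 + 1/1*1/3) = [1/6, 1/3) <- contains code 5/24
  'c': [0/1 + 1/1*1/3, 0/1 + 1/1*2/3) = [1/3, 2/3)
  'd': [0/1 + 1/1*2/3, 0/1 + 1/1*1/1) = [2/3, 1/1)
  emit 'f', narrow to [1/6, 1/3)
Step 2: interval [1/6, 1/3), width = 1/3 - 1/6 = 1/6
  'a': [1/6 + 1/6*0/1, 1/6 + 1/6*1/6) = [1/6, 7/36)
  'f': [1/6 + 1/6*1/6, 1/6 + 1/6*1/3) = [7/36, 2/9) <- contains code 5/24
  'c': [1/6 + 1/6*1/3, 1/6 + 1/6*2/3) = [2/9, 5/18)
  'd': [1/6 + 1/6*2/3, 1/6 + 1/6*1/1) = [5/18, 1/3)
  emit 'f', narrow to [7/36, 2/9)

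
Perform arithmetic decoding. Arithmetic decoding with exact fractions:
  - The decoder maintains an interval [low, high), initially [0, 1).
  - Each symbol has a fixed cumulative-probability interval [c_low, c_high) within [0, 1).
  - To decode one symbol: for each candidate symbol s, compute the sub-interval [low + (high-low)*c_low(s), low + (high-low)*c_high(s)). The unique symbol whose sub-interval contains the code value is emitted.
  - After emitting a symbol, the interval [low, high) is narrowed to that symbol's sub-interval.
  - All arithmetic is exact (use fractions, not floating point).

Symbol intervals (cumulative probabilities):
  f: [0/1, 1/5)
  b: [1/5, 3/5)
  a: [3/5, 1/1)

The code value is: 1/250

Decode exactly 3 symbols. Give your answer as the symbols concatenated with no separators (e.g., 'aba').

Answer: fff

Derivation:
Step 1: interval [0/1, 1/1), width = 1/1 - 0/1 = 1/1
  'f': [0/1 + 1/1*0/1, 0/1 + 1/1*1/5) = [0/1, 1/5) <- contains code 1/250
  'b': [0/1 + 1/1*1/5, 0/1 + 1/1*3/5) = [1/5, 3/5)
  'a': [0/1 + 1/1*3/5, 0/1 + 1/1*1/1) = [3/5, 1/1)
  emit 'f', narrow to [0/1, 1/5)
Step 2: interval [0/1, 1/5), width = 1/5 - 0/1 = 1/5
  'f': [0/1 + 1/5*0/1, 0/1 + 1/5*1/5) = [0/1, 1/25) <- contains code 1/250
  'b': [0/1 + 1/5*1/5, 0/1 + 1/5*3/5) = [1/25, 3/25)
  'a': [0/1 + 1/5*3/5, 0/1 + 1/5*1/1) = [3/25, 1/5)
  emit 'f', narrow to [0/1, 1/25)
Step 3: interval [0/1, 1/25), width = 1/25 - 0/1 = 1/25
  'f': [0/1 + 1/25*0/1, 0/1 + 1/25*1/5) = [0/1, 1/125) <- contains code 1/250
  'b': [0/1 + 1/25*1/5, 0/1 + 1/25*3/5) = [1/125, 3/125)
  'a': [0/1 + 1/25*3/5, 0/1 + 1/25*1/1) = [3/125, 1/25)
  emit 'f', narrow to [0/1, 1/125)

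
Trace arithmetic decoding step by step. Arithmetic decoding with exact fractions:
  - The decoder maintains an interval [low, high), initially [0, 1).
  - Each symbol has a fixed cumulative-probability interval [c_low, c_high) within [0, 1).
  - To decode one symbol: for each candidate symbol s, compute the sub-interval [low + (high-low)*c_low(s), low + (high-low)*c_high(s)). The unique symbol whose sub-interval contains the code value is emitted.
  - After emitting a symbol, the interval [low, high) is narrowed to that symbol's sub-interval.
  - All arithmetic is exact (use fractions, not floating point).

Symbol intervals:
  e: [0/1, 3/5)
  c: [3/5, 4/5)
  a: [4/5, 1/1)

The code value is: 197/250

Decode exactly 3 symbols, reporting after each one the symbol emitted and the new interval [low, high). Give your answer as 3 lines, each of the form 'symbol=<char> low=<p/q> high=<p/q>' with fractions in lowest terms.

Answer: symbol=c low=3/5 high=4/5
symbol=a low=19/25 high=4/5
symbol=c low=98/125 high=99/125

Derivation:
Step 1: interval [0/1, 1/1), width = 1/1 - 0/1 = 1/1
  'e': [0/1 + 1/1*0/1, 0/1 + 1/1*3/5) = [0/1, 3/5)
  'c': [0/1 + 1/1*3/5, 0/1 + 1/1*4/5) = [3/5, 4/5) <- contains code 197/250
  'a': [0/1 + 1/1*4/5, 0/1 + 1/1*1/1) = [4/5, 1/1)
  emit 'c', narrow to [3/5, 4/5)
Step 2: interval [3/5, 4/5), width = 4/5 - 3/5 = 1/5
  'e': [3/5 + 1/5*0/1, 3/5 + 1/5*3/5) = [3/5, 18/25)
  'c': [3/5 + 1/5*3/5, 3/5 + 1/5*4/5) = [18/25, 19/25)
  'a': [3/5 + 1/5*4/5, 3/5 + 1/5*1/1) = [19/25, 4/5) <- contains code 197/250
  emit 'a', narrow to [19/25, 4/5)
Step 3: interval [19/25, 4/5), width = 4/5 - 19/25 = 1/25
  'e': [19/25 + 1/25*0/1, 19/25 + 1/25*3/5) = [19/25, 98/125)
  'c': [19/25 + 1/25*3/5, 19/25 + 1/25*4/5) = [98/125, 99/125) <- contains code 197/250
  'a': [19/25 + 1/25*4/5, 19/25 + 1/25*1/1) = [99/125, 4/5)
  emit 'c', narrow to [98/125, 99/125)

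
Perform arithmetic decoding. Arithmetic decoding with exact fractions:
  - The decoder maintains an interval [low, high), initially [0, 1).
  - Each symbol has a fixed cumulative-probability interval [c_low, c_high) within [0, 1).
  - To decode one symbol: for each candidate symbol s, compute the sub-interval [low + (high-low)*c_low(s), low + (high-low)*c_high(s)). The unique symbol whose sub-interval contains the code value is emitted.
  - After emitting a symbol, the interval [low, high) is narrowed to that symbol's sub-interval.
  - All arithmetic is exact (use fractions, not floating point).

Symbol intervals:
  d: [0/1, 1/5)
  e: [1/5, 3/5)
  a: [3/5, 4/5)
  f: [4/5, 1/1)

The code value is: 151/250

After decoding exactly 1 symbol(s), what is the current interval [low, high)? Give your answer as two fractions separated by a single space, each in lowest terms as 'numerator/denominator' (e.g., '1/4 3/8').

Answer: 3/5 4/5

Derivation:
Step 1: interval [0/1, 1/1), width = 1/1 - 0/1 = 1/1
  'd': [0/1 + 1/1*0/1, 0/1 + 1/1*1/5) = [0/1, 1/5)
  'e': [0/1 + 1/1*1/5, 0/1 + 1/1*3/5) = [1/5, 3/5)
  'a': [0/1 + 1/1*3/5, 0/1 + 1/1*4/5) = [3/5, 4/5) <- contains code 151/250
  'f': [0/1 + 1/1*4/5, 0/1 + 1/1*1/1) = [4/5, 1/1)
  emit 'a', narrow to [3/5, 4/5)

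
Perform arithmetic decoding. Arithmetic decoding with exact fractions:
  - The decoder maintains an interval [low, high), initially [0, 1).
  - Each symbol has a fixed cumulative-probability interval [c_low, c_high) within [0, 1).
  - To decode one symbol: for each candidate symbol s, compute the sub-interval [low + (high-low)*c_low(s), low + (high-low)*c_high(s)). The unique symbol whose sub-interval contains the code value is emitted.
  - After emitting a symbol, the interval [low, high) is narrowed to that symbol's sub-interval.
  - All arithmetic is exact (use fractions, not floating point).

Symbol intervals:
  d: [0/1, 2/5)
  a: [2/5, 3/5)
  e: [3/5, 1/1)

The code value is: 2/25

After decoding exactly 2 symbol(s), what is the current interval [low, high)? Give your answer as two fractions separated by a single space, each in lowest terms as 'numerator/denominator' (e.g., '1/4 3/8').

Answer: 0/1 4/25

Derivation:
Step 1: interval [0/1, 1/1), width = 1/1 - 0/1 = 1/1
  'd': [0/1 + 1/1*0/1, 0/1 + 1/1*2/5) = [0/1, 2/5) <- contains code 2/25
  'a': [0/1 + 1/1*2/5, 0/1 + 1/1*3/5) = [2/5, 3/5)
  'e': [0/1 + 1/1*3/5, 0/1 + 1/1*1/1) = [3/5, 1/1)
  emit 'd', narrow to [0/1, 2/5)
Step 2: interval [0/1, 2/5), width = 2/5 - 0/1 = 2/5
  'd': [0/1 + 2/5*0/1, 0/1 + 2/5*2/5) = [0/1, 4/25) <- contains code 2/25
  'a': [0/1 + 2/5*2/5, 0/1 + 2/5*3/5) = [4/25, 6/25)
  'e': [0/1 + 2/5*3/5, 0/1 + 2/5*1/1) = [6/25, 2/5)
  emit 'd', narrow to [0/1, 4/25)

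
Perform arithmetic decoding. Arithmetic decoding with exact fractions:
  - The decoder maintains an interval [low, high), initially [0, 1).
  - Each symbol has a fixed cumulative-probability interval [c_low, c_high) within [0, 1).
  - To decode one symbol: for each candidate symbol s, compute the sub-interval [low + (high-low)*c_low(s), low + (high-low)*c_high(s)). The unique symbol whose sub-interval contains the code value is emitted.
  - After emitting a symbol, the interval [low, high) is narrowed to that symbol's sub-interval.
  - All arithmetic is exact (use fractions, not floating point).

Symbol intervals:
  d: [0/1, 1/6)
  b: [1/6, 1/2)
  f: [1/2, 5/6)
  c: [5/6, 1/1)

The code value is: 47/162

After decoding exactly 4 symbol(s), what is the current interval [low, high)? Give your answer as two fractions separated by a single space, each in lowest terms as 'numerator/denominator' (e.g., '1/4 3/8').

Answer: 23/81 8/27

Derivation:
Step 1: interval [0/1, 1/1), width = 1/1 - 0/1 = 1/1
  'd': [0/1 + 1/1*0/1, 0/1 + 1/1*1/6) = [0/1, 1/6)
  'b': [0/1 + 1/1*1/6, 0/1 + 1/1*1/2) = [1/6, 1/2) <- contains code 47/162
  'f': [0/1 + 1/1*1/2, 0/1 + 1/1*5/6) = [1/2, 5/6)
  'c': [0/1 + 1/1*5/6, 0/1 + 1/1*1/1) = [5/6, 1/1)
  emit 'b', narrow to [1/6, 1/2)
Step 2: interval [1/6, 1/2), width = 1/2 - 1/6 = 1/3
  'd': [1/6 + 1/3*0/1, 1/6 + 1/3*1/6) = [1/6, 2/9)
  'b': [1/6 + 1/3*1/6, 1/6 + 1/3*1/2) = [2/9, 1/3) <- contains code 47/162
  'f': [1/6 + 1/3*1/2, 1/6 + 1/3*5/6) = [1/3, 4/9)
  'c': [1/6 + 1/3*5/6, 1/6 + 1/3*1/1) = [4/9, 1/2)
  emit 'b', narrow to [2/9, 1/3)
Step 3: interval [2/9, 1/3), width = 1/3 - 2/9 = 1/9
  'd': [2/9 + 1/9*0/1, 2/9 + 1/9*1/6) = [2/9, 13/54)
  'b': [2/9 + 1/9*1/6, 2/9 + 1/9*1/2) = [13/54, 5/18)
  'f': [2/9 + 1/9*1/2, 2/9 + 1/9*5/6) = [5/18, 17/54) <- contains code 47/162
  'c': [2/9 + 1/9*5/6, 2/9 + 1/9*1/1) = [17/54, 1/3)
  emit 'f', narrow to [5/18, 17/54)
Step 4: interval [5/18, 17/54), width = 17/54 - 5/18 = 1/27
  'd': [5/18 + 1/27*0/1, 5/18 + 1/27*1/6) = [5/18, 23/81)
  'b': [5/18 + 1/27*1/6, 5/18 + 1/27*1/2) = [23/81, 8/27) <- contains code 47/162
  'f': [5/18 + 1/27*1/2, 5/18 + 1/27*5/6) = [8/27, 25/81)
  'c': [5/18 + 1/27*5/6, 5/18 + 1/27*1/1) = [25/81, 17/54)
  emit 'b', narrow to [23/81, 8/27)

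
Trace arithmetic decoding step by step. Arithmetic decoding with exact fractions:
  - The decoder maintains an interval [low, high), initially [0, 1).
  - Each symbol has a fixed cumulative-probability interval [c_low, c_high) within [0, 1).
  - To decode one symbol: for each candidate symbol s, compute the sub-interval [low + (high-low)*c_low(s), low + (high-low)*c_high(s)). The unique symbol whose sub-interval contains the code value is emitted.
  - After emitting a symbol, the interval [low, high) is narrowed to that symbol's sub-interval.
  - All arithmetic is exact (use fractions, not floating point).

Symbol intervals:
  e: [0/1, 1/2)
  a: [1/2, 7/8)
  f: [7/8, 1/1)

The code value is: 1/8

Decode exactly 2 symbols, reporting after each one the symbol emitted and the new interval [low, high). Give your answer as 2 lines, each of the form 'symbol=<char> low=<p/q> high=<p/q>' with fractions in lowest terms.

Step 1: interval [0/1, 1/1), width = 1/1 - 0/1 = 1/1
  'e': [0/1 + 1/1*0/1, 0/1 + 1/1*1/2) = [0/1, 1/2) <- contains code 1/8
  'a': [0/1 + 1/1*1/2, 0/1 + 1/1*7/8) = [1/2, 7/8)
  'f': [0/1 + 1/1*7/8, 0/1 + 1/1*1/1) = [7/8, 1/1)
  emit 'e', narrow to [0/1, 1/2)
Step 2: interval [0/1, 1/2), width = 1/2 - 0/1 = 1/2
  'e': [0/1 + 1/2*0/1, 0/1 + 1/2*1/2) = [0/1, 1/4) <- contains code 1/8
  'a': [0/1 + 1/2*1/2, 0/1 + 1/2*7/8) = [1/4, 7/16)
  'f': [0/1 + 1/2*7/8, 0/1 + 1/2*1/1) = [7/16, 1/2)
  emit 'e', narrow to [0/1, 1/4)

Answer: symbol=e low=0/1 high=1/2
symbol=e low=0/1 high=1/4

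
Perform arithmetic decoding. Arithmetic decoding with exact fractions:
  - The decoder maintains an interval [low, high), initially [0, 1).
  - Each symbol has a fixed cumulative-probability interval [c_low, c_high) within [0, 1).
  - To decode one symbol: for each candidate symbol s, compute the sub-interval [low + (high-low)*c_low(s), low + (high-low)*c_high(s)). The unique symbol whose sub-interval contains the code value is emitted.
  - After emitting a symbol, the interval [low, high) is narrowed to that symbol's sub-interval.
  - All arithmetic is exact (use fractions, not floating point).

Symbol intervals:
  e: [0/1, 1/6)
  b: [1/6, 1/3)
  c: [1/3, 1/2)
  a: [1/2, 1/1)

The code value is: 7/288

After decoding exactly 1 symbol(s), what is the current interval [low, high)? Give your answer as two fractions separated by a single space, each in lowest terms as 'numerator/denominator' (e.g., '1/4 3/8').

Step 1: interval [0/1, 1/1), width = 1/1 - 0/1 = 1/1
  'e': [0/1 + 1/1*0/1, 0/1 + 1/1*1/6) = [0/1, 1/6) <- contains code 7/288
  'b': [0/1 + 1/1*1/6, 0/1 + 1/1*1/3) = [1/6, 1/3)
  'c': [0/1 + 1/1*1/3, 0/1 + 1/1*1/2) = [1/3, 1/2)
  'a': [0/1 + 1/1*1/2, 0/1 + 1/1*1/1) = [1/2, 1/1)
  emit 'e', narrow to [0/1, 1/6)

Answer: 0/1 1/6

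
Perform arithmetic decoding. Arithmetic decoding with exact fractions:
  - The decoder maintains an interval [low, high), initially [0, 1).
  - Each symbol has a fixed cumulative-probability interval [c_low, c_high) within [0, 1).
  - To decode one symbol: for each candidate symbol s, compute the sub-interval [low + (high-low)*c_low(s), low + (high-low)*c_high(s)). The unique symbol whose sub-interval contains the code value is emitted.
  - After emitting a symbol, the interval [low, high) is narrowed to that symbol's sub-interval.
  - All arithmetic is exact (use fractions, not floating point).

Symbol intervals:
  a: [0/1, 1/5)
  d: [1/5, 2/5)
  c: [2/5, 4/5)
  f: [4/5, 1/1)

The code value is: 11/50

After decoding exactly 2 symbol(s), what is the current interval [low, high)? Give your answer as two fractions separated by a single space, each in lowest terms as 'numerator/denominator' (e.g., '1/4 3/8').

Step 1: interval [0/1, 1/1), width = 1/1 - 0/1 = 1/1
  'a': [0/1 + 1/1*0/1, 0/1 + 1/1*1/5) = [0/1, 1/5)
  'd': [0/1 + 1/1*1/5, 0/1 + 1/1*2/5) = [1/5, 2/5) <- contains code 11/50
  'c': [0/1 + 1/1*2/5, 0/1 + 1/1*4/5) = [2/5, 4/5)
  'f': [0/1 + 1/1*4/5, 0/1 + 1/1*1/1) = [4/5, 1/1)
  emit 'd', narrow to [1/5, 2/5)
Step 2: interval [1/5, 2/5), width = 2/5 - 1/5 = 1/5
  'a': [1/5 + 1/5*0/1, 1/5 + 1/5*1/5) = [1/5, 6/25) <- contains code 11/50
  'd': [1/5 + 1/5*1/5, 1/5 + 1/5*2/5) = [6/25, 7/25)
  'c': [1/5 + 1/5*2/5, 1/5 + 1/5*4/5) = [7/25, 9/25)
  'f': [1/5 + 1/5*4/5, 1/5 + 1/5*1/1) = [9/25, 2/5)
  emit 'a', narrow to [1/5, 6/25)

Answer: 1/5 6/25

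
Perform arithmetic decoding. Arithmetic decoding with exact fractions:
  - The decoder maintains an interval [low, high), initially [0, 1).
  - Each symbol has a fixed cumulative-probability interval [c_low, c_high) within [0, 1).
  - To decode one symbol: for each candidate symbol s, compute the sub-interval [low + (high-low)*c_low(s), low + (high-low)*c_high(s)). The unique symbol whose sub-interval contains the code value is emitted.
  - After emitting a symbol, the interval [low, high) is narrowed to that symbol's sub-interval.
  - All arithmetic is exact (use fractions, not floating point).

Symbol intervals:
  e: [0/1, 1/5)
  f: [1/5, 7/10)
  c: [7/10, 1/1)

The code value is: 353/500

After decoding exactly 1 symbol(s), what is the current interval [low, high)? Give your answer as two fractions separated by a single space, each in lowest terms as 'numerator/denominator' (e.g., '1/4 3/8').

Answer: 7/10 1/1

Derivation:
Step 1: interval [0/1, 1/1), width = 1/1 - 0/1 = 1/1
  'e': [0/1 + 1/1*0/1, 0/1 + 1/1*1/5) = [0/1, 1/5)
  'f': [0/1 + 1/1*1/5, 0/1 + 1/1*7/10) = [1/5, 7/10)
  'c': [0/1 + 1/1*7/10, 0/1 + 1/1*1/1) = [7/10, 1/1) <- contains code 353/500
  emit 'c', narrow to [7/10, 1/1)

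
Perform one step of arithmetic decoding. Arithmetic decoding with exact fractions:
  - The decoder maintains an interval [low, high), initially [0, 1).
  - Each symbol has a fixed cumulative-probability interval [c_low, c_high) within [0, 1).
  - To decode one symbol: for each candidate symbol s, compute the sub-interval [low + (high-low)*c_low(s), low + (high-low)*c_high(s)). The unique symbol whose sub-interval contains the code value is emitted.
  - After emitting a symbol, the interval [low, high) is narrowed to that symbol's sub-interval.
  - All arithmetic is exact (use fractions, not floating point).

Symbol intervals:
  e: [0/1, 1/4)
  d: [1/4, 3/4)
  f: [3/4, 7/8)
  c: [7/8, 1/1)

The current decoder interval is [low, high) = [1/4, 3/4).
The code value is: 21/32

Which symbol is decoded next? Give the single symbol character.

Interval width = high − low = 3/4 − 1/4 = 1/2
Scaled code = (code − low) / width = (21/32 − 1/4) / 1/2 = 13/16
  e: [0/1, 1/4) 
  d: [1/4, 3/4) 
  f: [3/4, 7/8) ← scaled code falls here ✓
  c: [7/8, 1/1) 

Answer: f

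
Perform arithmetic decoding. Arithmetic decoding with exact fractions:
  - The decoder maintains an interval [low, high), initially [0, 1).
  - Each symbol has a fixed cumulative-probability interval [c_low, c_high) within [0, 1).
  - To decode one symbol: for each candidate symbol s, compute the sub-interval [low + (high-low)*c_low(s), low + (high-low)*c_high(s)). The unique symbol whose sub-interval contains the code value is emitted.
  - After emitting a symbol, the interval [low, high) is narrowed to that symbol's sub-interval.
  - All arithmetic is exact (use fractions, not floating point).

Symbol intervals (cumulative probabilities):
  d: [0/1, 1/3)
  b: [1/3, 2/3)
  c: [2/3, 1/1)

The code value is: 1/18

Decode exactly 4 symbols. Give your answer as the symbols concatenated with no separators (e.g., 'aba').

Step 1: interval [0/1, 1/1), width = 1/1 - 0/1 = 1/1
  'd': [0/1 + 1/1*0/1, 0/1 + 1/1*1/3) = [0/1, 1/3) <- contains code 1/18
  'b': [0/1 + 1/1*1/3, 0/1 + 1/1*2/3) = [1/3, 2/3)
  'c': [0/1 + 1/1*2/3, 0/1 + 1/1*1/1) = [2/3, 1/1)
  emit 'd', narrow to [0/1, 1/3)
Step 2: interval [0/1, 1/3), width = 1/3 - 0/1 = 1/3
  'd': [0/1 + 1/3*0/1, 0/1 + 1/3*1/3) = [0/1, 1/9) <- contains code 1/18
  'b': [0/1 + 1/3*1/3, 0/1 + 1/3*2/3) = [1/9, 2/9)
  'c': [0/1 + 1/3*2/3, 0/1 + 1/3*1/1) = [2/9, 1/3)
  emit 'd', narrow to [0/1, 1/9)
Step 3: interval [0/1, 1/9), width = 1/9 - 0/1 = 1/9
  'd': [0/1 + 1/9*0/1, 0/1 + 1/9*1/3) = [0/1, 1/27)
  'b': [0/1 + 1/9*1/3, 0/1 + 1/9*2/3) = [1/27, 2/27) <- contains code 1/18
  'c': [0/1 + 1/9*2/3, 0/1 + 1/9*1/1) = [2/27, 1/9)
  emit 'b', narrow to [1/27, 2/27)
Step 4: interval [1/27, 2/27), width = 2/27 - 1/27 = 1/27
  'd': [1/27 + 1/27*0/1, 1/27 + 1/27*1/3) = [1/27, 4/81)
  'b': [1/27 + 1/27*1/3, 1/27 + 1/27*2/3) = [4/81, 5/81) <- contains code 1/18
  'c': [1/27 + 1/27*2/3, 1/27 + 1/27*1/1) = [5/81, 2/27)
  emit 'b', narrow to [4/81, 5/81)

Answer: ddbb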